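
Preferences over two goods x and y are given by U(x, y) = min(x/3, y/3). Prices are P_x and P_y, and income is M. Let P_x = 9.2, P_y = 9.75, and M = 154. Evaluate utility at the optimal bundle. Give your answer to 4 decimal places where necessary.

With perfect complements, no substitution: consume in ratio x:y = 3:3.
Budget: P_x·x + P_y·x = M, so (3·P_x + 3·P_y)·x = 3·M.
Demand: x*(P_x,P_y,M) = 3·M/(3·P_x + 3·P_y), y* = 3·M/(3·P_x + 3·P_y).
Here 3·9.2 + 3·9.75 = 56.85, giving x* = 8.1266 and y* = 8.1266.
Utility at the optimum: U(8.1266, 8.1266) = 2.7089.

V = 2.7089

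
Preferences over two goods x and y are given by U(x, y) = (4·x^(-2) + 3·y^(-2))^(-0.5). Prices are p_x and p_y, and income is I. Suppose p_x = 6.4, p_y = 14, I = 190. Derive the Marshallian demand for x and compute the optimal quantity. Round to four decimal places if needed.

From the CES first-order condition, (4/3)·(y/x)^(3) = p_x/p_y.
Hence y/x = ((3/4)·p_x/p_y)^(1/(3)), i.e. raised to the 1/3 power.
Substitute y = (y/x)·x into the budget: x* = I/(p_x + p_y·(y/x)).
Numerically y/x = 0.699903, so x* = 190/(6.4 + 14·0.699903) = 11.7294.

x* = 11.7294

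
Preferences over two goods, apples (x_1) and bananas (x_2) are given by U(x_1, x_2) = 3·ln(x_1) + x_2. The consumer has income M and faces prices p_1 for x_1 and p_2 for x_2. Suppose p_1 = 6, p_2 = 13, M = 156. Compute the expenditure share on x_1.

At the given prices: x_1* = 3·13/6 = 6.5, and x_2* = 9.
Expenditure on x_1: 6·6.5 = 39; share = 0.25.

share on x_1 = 0.25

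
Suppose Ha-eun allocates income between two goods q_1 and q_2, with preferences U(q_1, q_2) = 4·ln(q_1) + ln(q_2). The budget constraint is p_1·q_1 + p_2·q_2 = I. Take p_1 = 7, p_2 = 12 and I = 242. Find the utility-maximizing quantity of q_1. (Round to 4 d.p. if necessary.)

Demand: q_1*(p_1,p_2,I) = 0.8·I/p_1 and q_2* = 0.2·I/p_2.
At p_1=7, p_2=12, I=242: q_1* = 0.8·242/7 = 27.6571.

q_1* = 27.6571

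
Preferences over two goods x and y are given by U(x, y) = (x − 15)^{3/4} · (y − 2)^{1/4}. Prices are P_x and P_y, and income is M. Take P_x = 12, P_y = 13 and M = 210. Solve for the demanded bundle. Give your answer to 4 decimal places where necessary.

This is Cobb-Douglas in (x−15, y−2): tangency gives 0.75·P_y·(y−2) = 0.25·P_x·(x−15).
Substituting into the budget: x* = 15 + 0.75·(M − 15·P_x − 2·P_y)/P_x, and y* = 2 + 0.25·(…)/P_y.
Discretionary income = 210 − 15·12 − 2·13 = 4; x* = 15 + 0.75·4/12 = 15.25; y* = 2 + 0.25·4/13 = 2.0769.

x* = 15.25, y* = 2.0769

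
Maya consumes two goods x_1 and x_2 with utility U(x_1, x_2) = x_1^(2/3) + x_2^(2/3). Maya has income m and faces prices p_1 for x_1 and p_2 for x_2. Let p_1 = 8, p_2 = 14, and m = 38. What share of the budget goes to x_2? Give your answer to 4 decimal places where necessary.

share on x_2 = 0.2462

Substitute x_2 = (x_2/x_1)·x_1 into the budget: x_1* = m/(p_1 + p_2·(x_2/x_1)).
Numerically x_2/x_1 = 0.186589, so x_1* = 38/(8 + 14·0.186589) = 3.5808 and x_2* = 0.186589·3.5808 = 0.6681.
Expenditure on x_2: 14·0.6681 = 9.3538; share = 0.2462.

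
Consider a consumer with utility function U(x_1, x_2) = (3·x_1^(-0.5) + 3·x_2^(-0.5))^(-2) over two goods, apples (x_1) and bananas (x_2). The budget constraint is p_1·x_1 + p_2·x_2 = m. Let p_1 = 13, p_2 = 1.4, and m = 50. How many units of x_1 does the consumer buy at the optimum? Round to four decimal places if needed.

x_1* = 2.6062

From the CES first-order condition, (x_2/x_1)^(1.5) = p_1/p_2.
Hence x_2/x_1 = (p_1/p_2)^(1/(1.5)), i.e. raised to the 2/3 power.
With the ratio pinned down, the budget gives x_1* = m/(p_1 + p_2·(x_2/x_1)) and x_2* = (x_2/x_1)·x_1*.
Numerically x_2/x_1 = 4.417842, so x_1* = 50/(13 + 1.4·4.417842) = 2.6062.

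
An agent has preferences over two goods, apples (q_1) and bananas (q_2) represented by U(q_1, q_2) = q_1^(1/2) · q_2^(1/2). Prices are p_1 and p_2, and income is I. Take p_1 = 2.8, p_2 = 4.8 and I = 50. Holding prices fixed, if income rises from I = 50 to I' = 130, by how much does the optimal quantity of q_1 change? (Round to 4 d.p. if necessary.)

Demand: q_1*(p_1,p_2,I) = 0.5·I/p_1 and q_2* = 0.5·I/p_2.
At p_1=2.8, p_2=4.8, I=50: q_1* = 0.5·50/2.8 = 8.9286.
At I' = 130: q_1* = 23.2143. Change: 23.2143 − 8.9286 = 14.2857.

Δq_1* = 14.2857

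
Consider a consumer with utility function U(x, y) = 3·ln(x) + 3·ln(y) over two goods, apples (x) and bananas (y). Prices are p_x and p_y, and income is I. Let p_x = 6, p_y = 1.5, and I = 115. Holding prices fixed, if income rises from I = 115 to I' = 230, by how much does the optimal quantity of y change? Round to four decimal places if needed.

MU_x/MU_y = (3·y)/(3·x); tangency sets this equal to p_x/p_y.
Rearranging, p_y·y = p_x·x. Substituting into the budget gives p_x·x·(1 + 1) = I.
Demand: x*(p_x,p_y,I) = 0.5·I/p_x and y* = 0.5·I/p_y.
At p_x=6, p_y=1.5, I=115: y* = 0.5·115/1.5 = 38.3333.
At I' = 230: y* = 76.6667. Change: 76.6667 − 38.3333 = 38.3333.

Δy* = 38.3333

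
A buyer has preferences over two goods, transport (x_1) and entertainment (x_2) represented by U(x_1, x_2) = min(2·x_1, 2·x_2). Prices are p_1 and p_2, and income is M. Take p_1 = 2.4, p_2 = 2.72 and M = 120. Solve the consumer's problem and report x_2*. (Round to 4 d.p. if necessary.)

x_2* = 23.4375

Demand: x_1*(p_1,p_2,M) = 2·M/(2·p_1 + 2·p_2), x_2* = 2·M/(2·p_1 + 2·p_2).
Here 2·2.4 + 2·2.72 = 10.24, giving x_2* = 23.4375.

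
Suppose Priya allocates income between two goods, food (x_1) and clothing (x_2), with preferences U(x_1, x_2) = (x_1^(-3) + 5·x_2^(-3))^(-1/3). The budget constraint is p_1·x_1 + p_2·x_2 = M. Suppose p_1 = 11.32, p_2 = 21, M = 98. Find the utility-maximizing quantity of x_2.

x_2* = 3.2848

MRS = MU_x_1/MU_x_2 = (1/5)·(x_2/x_1)^(4). Set equal to p_1/p_2.
Solve for the ratio: x_2/x_1 = [5·p_1/p_2]^(0.25).
Substitute x_2 = (x_2/x_1)·x_1 into the budget: x_1* = M/(p_1 + p_2·(x_2/x_1)).
Numerically x_2/x_1 = 1.281295, so x_1* = 98/(11.32 + 21·1.281295) = 2.5636 and x_2* = 1.281295·2.5636 = 3.2848.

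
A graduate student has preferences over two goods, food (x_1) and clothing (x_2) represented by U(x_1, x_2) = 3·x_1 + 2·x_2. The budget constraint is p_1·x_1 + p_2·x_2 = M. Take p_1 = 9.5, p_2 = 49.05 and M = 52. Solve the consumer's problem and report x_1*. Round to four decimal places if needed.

Perfect substitutes: compare marginal utility per dollar. 3/p_1 vs 2/p_2 → 0.3158 vs 0.0408.
x_1 gives more utility per dollar, so spend all income on x_1: x_1* = M/p_1, x_2* = 0.
Numerically: x_1* = 5.4737, x_2* = 0.

x_1* = 5.4737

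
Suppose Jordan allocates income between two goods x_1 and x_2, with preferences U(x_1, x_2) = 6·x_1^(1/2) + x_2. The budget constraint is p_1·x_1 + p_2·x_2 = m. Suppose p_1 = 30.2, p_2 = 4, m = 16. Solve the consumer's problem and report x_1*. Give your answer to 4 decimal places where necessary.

x_1* = 0.1579

Utility is quasi-linear in x_2; the FOC for x_1 is 3/√x_1 = p_1/p_2.
Thus x_1* = (3·p_2/p_1)² — independent of m — with the rest of income spent on x_2.
Plugging in: x_1* = (3·4/30.2)² = 0.1579.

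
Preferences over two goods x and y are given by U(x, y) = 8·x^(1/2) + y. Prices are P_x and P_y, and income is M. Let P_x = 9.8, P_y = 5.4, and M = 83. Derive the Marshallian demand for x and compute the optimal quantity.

x* = 4.858

Utility is quasi-linear in y; the FOC for x is 4/√x = P_x/P_y.
Thus x* = (4·P_y/P_x)² — independent of M — with the rest of income spent on y.
Plugging in: x* = (4·5.4/9.8)² = 4.858.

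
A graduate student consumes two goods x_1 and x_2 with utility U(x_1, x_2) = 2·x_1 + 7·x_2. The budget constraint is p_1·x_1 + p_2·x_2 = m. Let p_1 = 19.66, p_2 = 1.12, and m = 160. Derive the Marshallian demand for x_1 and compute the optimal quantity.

Linear utility — the consumer picks whichever good has higher MU/price: 2/19.66 = 0.1017 vs 7/1.12 = 6.25.
x_2 gives more utility per dollar, so spend all income on x_2: x_2* = m/p_2, x_1* = 0.
Numerically: x_1* = 0, x_2* = 142.8571.

x_1* = 0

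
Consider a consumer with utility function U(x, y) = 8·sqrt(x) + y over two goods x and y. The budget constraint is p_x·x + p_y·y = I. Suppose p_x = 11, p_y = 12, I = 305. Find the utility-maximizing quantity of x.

Plugging in: x* = (4·12/11)² = 19.0413.

x* = 19.0413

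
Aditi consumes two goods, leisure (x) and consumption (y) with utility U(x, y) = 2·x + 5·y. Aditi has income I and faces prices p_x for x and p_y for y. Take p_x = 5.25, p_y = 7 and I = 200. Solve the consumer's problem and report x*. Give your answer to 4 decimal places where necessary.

x* = 0

Perfect substitutes: compare marginal utility per dollar. 2/p_x vs 5/p_y → 0.381 vs 0.7143.
y gives more utility per dollar, so spend all income on y: y* = I/p_y, x* = 0.
Numerically: x* = 0, y* = 28.5714.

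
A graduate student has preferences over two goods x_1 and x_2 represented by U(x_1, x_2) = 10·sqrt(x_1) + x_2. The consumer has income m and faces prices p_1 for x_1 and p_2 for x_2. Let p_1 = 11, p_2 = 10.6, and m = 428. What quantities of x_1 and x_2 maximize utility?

x_1* = 23.2149, x_2* = 16.2864

Set MRS = p_1/p_2: 5·x_1^(−1/2) = p_1/p_2.
Solve: √x_1 = 5·p_2/p_1, so x_1*(p_1,p_2) = (5·p_2/p_1)², and x_2* = (m − p_1·x_1*)/p_2.
Plugging in: x_1* = (5·10.6/11)² = 23.2149, x_2* = 16.2864.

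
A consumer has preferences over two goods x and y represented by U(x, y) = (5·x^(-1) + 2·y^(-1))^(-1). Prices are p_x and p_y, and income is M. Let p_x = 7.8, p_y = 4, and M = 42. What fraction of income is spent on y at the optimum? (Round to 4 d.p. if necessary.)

share on y = 0.3117

Numerically y/x = 0.883176, so x* = 42/(7.8 + 4·0.883176) = 3.7061 and y* = 0.883176·3.7061 = 3.2731.
Expenditure on y: 4·3.2731 = 13.0925; share = 0.3117.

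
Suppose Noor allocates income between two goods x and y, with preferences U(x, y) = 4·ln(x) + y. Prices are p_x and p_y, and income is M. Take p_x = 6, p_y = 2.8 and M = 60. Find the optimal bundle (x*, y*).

So x*(p_x,p_y) = 4·p_y/p_x, independent of income; and y* = (M − 4·p_y)/p_y.
At the given prices: x* = 4·2.8/6 = 1.8667, and y* = 17.4286.

x* = 1.8667, y* = 17.4286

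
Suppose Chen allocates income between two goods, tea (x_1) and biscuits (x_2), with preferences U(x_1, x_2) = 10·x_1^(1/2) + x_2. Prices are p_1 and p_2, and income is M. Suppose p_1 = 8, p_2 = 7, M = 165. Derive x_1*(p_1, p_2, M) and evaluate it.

x_1* = 19.1406

Set MRS = p_1/p_2: 5·x_1^(−1/2) = p_1/p_2.
Thus x_1* = (5·p_2/p_1)² — independent of M — with the rest of income spent on x_2.
Plugging in: x_1* = (5·7/8)² = 19.1406.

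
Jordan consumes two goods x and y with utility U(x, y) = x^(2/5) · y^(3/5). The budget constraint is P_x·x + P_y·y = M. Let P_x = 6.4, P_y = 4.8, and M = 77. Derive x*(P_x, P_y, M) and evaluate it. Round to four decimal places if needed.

Tangency: MRS = (2/3)·y/x = P_x/P_y.
Rearranging, P_y·y = (3/2)·P_x·x. Substituting into the budget gives P_x·x·(1 + (3/2)) = M.
Demand: x*(P_x,P_y,M) = 0.4·M/P_x and y* = 0.6·M/P_y.
At P_x=6.4, P_y=4.8, M=77: x* = 0.4·77/6.4 = 4.8125.

x* = 4.8125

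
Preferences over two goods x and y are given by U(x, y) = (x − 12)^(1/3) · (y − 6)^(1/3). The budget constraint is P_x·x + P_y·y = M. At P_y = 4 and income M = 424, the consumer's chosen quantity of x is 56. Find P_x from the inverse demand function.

P_x = 4

MRS = (y−6)/(x−12). Tangency with P_x/P_y gives y−6 = (P_x/P_y)·(x−12).
Substituting into the budget: x* = 12 + 0.5·(M − 12·P_x − 6·P_y)/P_x, and y* = 6 + 0.5·(…)/P_y.
Set x* = 56 in the demand function and solve for P_x: P_x = 4.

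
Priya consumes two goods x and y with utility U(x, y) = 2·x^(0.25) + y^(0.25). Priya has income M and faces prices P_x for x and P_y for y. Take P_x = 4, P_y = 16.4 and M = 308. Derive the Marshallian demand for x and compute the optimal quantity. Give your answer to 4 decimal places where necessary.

MRS = MU_x/MU_y = 2·(y/x)^(0.75). Set equal to P_x/P_y.
Solve for the ratio: y/x = [(1/2)·P_x/P_y]^(4/3).
With the ratio pinned down, the budget gives x* = M/(P_x + P_y·(y/x)) and y* = (y/x)·x*.
Numerically y/x = 0.060476, so x* = 308/(4 + 16.4·0.060476) = 61.7012.

x* = 61.7012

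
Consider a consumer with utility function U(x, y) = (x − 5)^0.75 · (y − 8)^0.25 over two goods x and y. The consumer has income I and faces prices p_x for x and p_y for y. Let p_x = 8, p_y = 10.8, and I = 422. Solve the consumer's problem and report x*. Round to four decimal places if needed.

x* = 32.7125

After buying the subsistence bundle (5, 8), a share 0.75 of the remaining income goes to x: x* = 5 + 0.75·(I − 5p_x − 8p_y)/p_x.
Discretionary income = 422 − 5·8 − 8·10.8 = 295.6; x* = 5 + 0.75·295.6/8 = 32.7125.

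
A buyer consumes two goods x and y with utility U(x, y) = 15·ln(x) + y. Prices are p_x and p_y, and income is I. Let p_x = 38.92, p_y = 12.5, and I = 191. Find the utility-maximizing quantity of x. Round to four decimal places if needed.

At the given prices: x* = 15·12.5/38.92 = 4.8176.

x* = 4.8176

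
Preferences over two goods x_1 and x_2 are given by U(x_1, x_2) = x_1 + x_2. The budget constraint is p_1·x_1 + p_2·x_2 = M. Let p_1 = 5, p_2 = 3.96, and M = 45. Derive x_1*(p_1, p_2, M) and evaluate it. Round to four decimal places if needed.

x_1* = 0

Linear utility — the consumer picks whichever good has higher MU/price: 1/5 = 0.2 vs 1/3.96 = 0.2525.
x_2 gives more utility per dollar, so spend all income on x_2: x_2* = M/p_2, x_1* = 0.
Numerically: x_1* = 0, x_2* = 11.3636.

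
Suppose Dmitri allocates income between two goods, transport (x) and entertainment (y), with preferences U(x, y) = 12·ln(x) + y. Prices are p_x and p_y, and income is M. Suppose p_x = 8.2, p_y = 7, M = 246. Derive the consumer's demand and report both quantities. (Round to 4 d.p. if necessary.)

x* = 10.2439, y* = 23.1429

So x*(p_x,p_y) = 12·p_y/p_x, independent of income; and y* = (M − 12·p_y)/p_y.
At the given prices: x* = 12·7/8.2 = 10.2439, and y* = 23.1429.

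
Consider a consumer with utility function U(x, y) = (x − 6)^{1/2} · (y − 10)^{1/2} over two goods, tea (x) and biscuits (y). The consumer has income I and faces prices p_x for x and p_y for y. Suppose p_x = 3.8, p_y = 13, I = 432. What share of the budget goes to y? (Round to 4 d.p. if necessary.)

share on y = 0.6241

This is Cobb-Douglas in (x−6, y−10): tangency gives 0.5·p_y·(y−10) = 0.5·p_x·(x−6).
After buying the subsistence bundle (6, 10), a share 0.5 of the remaining income goes to x: x* = 6 + 0.5·(I − 6p_x − 10p_y)/p_x.
Discretionary income = 432 − 6·3.8 − 10·13 = 279.2; x* = 6 + 0.5·279.2/3.8 = 42.7368; y* = 10 + 0.5·279.2/13 = 20.7385.
Expenditure on y: 13·20.7385 = 269.6; share = 0.6241.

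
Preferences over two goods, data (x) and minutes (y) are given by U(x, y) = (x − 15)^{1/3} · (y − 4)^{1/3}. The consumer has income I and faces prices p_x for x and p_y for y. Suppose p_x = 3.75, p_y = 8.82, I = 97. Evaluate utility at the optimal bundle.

After buying the subsistence bundle (15, 4), a share 0.5 of the remaining income goes to x: x* = 15 + 0.5·(I − 15p_x − 4p_y)/p_x.
Discretionary income = 97 − 15·3.75 − 4·8.82 = 5.47; x* = 15 + 0.5·5.47/3.75 = 15.7293; y* = 4 + 0.5·5.47/8.82 = 4.3101.
Utility at the optimum: U(15.7293, 4.3101) = 0.6093.

V = 0.6093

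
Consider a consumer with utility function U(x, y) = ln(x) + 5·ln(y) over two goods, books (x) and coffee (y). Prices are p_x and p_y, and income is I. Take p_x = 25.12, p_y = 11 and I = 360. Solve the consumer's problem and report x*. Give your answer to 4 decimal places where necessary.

x* = 2.3885

Tangency: MRS = (1/5)·y/x = p_x/p_y.
Rearranging, p_y·y = 5·p_x·x. Substituting into the budget gives p_x·x·(1 + 5) = I.
Demand: x*(p_x,p_y,I) = 1/6·I/p_x and y* = 5/6·I/p_y.
At p_x=25.12, p_y=11, I=360: x* = 1/6·360/25.12 = 2.3885.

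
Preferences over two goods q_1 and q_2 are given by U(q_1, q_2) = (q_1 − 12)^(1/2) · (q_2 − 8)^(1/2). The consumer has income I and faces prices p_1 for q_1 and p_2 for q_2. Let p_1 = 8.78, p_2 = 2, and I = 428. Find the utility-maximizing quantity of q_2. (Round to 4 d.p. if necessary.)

q_2* = 84.66

This is Cobb-Douglas in (q_1−12, q_2−8): tangency gives 0.5·p_2·(q_2−8) = 0.5·p_1·(q_1−12).
Substituting into the budget: q_1* = 12 + 0.5·(I − 12·p_1 − 8·p_2)/p_1, and q_2* = 8 + 0.5·(…)/p_2.
Discretionary income = 428 − 12·8.78 − 8·2 = 306.64; q_2* = 8 + 0.5·306.64/2 = 84.66.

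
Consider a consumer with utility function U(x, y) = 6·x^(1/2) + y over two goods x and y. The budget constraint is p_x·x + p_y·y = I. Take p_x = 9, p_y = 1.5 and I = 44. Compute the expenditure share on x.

share on x = 0.0511

MU_x = 3/√x, MU_y = 1. Tangency: 3/√x = p_x/p_y.
Thus x* = (3·p_y/p_x)² — independent of I — with the rest of income spent on y.
Plugging in: x* = (3·1.5/9)² = 0.25, y* = 27.8333.
Expenditure on x: 9·0.25 = 2.25; share = 0.0511.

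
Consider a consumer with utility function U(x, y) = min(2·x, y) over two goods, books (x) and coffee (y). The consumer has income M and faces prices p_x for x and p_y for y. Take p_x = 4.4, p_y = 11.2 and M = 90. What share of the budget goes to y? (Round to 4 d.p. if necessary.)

With perfect complements, no substitution: consume in ratio x:y = 1:2.
Budget: p_x·x + p_y·2·x = M, so (p_x + 2·p_y)·x = M.
Demand: x*(p_x,p_y,M) = M/(p_x + 2·p_y), y* = 2·M/(p_x + 2·p_y).
Here 4.4 + 2·11.2 = 26.8, giving x* = 3.3582 and y* = 6.7164.
Expenditure on y: 11.2·6.7164 = 75.2239; share = 0.8358.

share on y = 0.8358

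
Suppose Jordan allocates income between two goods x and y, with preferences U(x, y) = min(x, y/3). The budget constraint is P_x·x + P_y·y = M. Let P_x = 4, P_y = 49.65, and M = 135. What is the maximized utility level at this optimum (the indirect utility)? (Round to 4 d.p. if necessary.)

V = 0.8826

With perfect complements, no substitution: consume in ratio x:y = 1:3.
Budget: P_x·x + P_y·3·x = M, so (P_x + 3·P_y)·x = M.
Demand: x*(P_x,P_y,M) = M/(P_x + 3·P_y), y* = 3·M/(P_x + 3·P_y).
Here 4 + 3·49.65 = 152.95, giving x* = 0.8826 and y* = 2.6479.
Utility at the optimum: U(0.8826, 2.6479) = 0.8826.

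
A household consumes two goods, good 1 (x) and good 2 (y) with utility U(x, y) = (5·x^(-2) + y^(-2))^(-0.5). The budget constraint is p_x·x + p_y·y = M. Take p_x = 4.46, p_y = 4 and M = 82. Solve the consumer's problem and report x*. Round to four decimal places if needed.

x* = 11.9088

MRS = MU_x/MU_y = 5·(y/x)^(3). Set equal to p_x/p_y.
Hence y/x = ((1/5)·p_x/p_y)^(1/(3)), i.e. raised to the 1/3 power.
Substitute y = (y/x)·x into the budget: x* = M/(p_x + p_y·(y/x)).
Numerically y/x = 0.606413, so x* = 82/(4.46 + 4·0.606413) = 11.9088.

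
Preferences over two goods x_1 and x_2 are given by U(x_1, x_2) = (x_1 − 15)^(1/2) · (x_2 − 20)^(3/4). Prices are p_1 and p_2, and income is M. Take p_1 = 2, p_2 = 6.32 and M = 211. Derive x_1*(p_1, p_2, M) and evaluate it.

MRS = (2/3)·(x_2−20)/(x_1−15). Tangency with p_1/p_2 gives x_2−20 = (3/2)·(p_1/p_2)·(x_1−15).
Substituting into the budget: x_1* = 15 + 0.4·(M − 15·p_1 − 20·p_2)/p_1, and x_2* = 20 + 0.6·(…)/p_2.
Discretionary income = 211 − 15·2 − 20·6.32 = 54.6; x_1* = 15 + 0.4·54.6/2 = 25.92.

x_1* = 25.92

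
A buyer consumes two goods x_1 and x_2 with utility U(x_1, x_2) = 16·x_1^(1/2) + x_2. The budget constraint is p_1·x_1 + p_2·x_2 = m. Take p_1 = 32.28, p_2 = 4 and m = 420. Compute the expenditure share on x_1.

MU_x_1 = 8/√x_1, MU_x_2 = 1. Tangency: 8/√x_1 = p_1/p_2.
Thus x_1* = (8·p_2/p_1)² — independent of m — with the rest of income spent on x_2.
Plugging in: x_1* = (8·4/32.28)² = 0.9827, x_2* = 97.0694.
Expenditure on x_1: 32.28·0.9827 = 31.7224; share = 0.0755.

share on x_1 = 0.0755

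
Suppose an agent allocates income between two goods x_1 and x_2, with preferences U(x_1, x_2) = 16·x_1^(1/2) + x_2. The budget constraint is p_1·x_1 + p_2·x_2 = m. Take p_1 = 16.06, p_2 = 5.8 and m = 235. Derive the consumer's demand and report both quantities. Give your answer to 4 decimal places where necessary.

Utility is quasi-linear in x_2; the FOC for x_1 is 8/√x_1 = p_1/p_2.
Solve: √x_1 = 8·p_2/p_1, so x_1*(p_1,p_2) = (8·p_2/p_1)², and x_2* = (m − p_1·x_1*)/p_2.
Plugging in: x_1* = (8·5.8/16.06)² = 8.3473, x_2* = 17.4039.

x_1* = 8.3473, x_2* = 17.4039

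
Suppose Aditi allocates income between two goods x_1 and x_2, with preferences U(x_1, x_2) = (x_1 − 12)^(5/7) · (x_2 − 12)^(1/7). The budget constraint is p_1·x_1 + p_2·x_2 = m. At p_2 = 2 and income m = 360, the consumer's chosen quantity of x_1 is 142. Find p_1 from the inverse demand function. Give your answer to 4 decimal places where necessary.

p_1 = 2

This is Cobb-Douglas in (x_1−12, x_2−12): tangency gives 5/7·p_2·(x_2−12) = 1/7·p_1·(x_1−12).
Substituting into the budget: x_1* = 12 + 5/6·(m − 12·p_1 − 12·p_2)/p_1, and x_2* = 12 + 1/6·(…)/p_2.
Set x_1* = 142 in the demand function and solve for p_1: p_1 = 2.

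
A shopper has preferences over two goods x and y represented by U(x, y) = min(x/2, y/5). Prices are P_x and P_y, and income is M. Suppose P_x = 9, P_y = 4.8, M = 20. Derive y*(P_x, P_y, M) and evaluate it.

y* = 2.381

Leontief preferences: the optimum is at the kink where x/2 = y/5, i.e. y = (5/2)·x.
Budget: P_x·x + P_y·(5/2)·x = M, so (2·P_x + 5·P_y)·x = 2·M.
Demand: x*(P_x,P_y,M) = 2·M/(2·P_x + 5·P_y), y* = 5·M/(2·P_x + 5·P_y).
Here 2·9 + 5·4.8 = 42, giving y* = 2.381.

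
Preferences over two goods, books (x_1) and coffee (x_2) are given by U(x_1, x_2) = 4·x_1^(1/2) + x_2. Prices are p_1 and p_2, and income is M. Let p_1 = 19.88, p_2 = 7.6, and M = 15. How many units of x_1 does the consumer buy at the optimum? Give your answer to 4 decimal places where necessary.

x_1* = 0.5846

Set MRS = p_1/p_2: 2·x_1^(−1/2) = p_1/p_2.
Thus x_1* = (2·p_2/p_1)² — independent of M — with the rest of income spent on x_2.
Plugging in: x_1* = (2·7.6/19.88)² = 0.5846.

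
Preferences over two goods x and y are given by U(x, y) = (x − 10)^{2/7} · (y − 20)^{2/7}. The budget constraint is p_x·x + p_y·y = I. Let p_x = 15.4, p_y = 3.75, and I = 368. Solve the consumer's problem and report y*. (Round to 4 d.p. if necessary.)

y* = 38.5333

This is Cobb-Douglas in (x−10, y−20): tangency gives 2/7·p_y·(y−20) = 2/7·p_x·(x−10).
Substituting into the budget: x* = 10 + 0.5·(I − 10·p_x − 20·p_y)/p_x, and y* = 20 + 0.5·(…)/p_y.
Discretionary income = 368 − 10·15.4 − 20·3.75 = 139; y* = 20 + 0.5·139/3.75 = 38.5333.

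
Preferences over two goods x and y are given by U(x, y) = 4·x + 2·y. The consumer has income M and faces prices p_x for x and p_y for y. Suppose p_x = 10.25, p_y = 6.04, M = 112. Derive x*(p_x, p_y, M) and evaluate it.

x* = 10.9268

Perfect substitutes: compare marginal utility per dollar. 4/p_x vs 2/p_y → 0.3902 vs 0.3311.
x gives more utility per dollar, so spend all income on x: x* = M/p_x, y* = 0.
Numerically: x* = 10.9268, y* = 0.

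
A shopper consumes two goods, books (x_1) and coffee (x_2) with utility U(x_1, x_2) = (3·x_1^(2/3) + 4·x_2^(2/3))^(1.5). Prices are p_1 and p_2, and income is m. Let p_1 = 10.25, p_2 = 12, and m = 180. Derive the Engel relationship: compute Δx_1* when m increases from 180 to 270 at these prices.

Δx_1* = 3.217

MU_x_1 ∝ 3·x_1^(-1/3), MU_x_2 ∝ 4·x_2^(-1/3), so MRS = (3/4)·(x_2/x_1)^(1/3) = p_1/p_2.
Hence x_2/x_1 = ((4/3)·p_1/p_2)^(1/(1/3)), i.e. raised to the 3 power.
With the ratio pinned down, the budget gives x_1* = m/(p_1 + p_2·(x_2/x_1)) and x_2* = (x_2/x_1)·x_1*.
Numerically x_2/x_1 = 1.477216, so x_1* = 180/(10.25 + 12·1.477216) = 6.4339.
At m' = 270: x_1* = 9.6509. Change: 9.6509 − 6.4339 = 3.217.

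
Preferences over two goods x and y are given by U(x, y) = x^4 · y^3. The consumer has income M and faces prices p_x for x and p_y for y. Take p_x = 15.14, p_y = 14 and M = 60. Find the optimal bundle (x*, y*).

x* = 2.2646, y* = 1.8367

Tangency: MRS = (4/3)·y/x = p_x/p_y.
Rearranging, p_y·y = (3/4)·p_x·x. Substituting into the budget gives p_x·x·(1 + (3/4)) = M.
Demand: x*(p_x,p_y,M) = 4/7·M/p_x and y* = 3/7·M/p_y.
At p_x=15.14, p_y=14, M=60: x* = 4/7·60/15.14 = 2.2646, y* = 1.8367.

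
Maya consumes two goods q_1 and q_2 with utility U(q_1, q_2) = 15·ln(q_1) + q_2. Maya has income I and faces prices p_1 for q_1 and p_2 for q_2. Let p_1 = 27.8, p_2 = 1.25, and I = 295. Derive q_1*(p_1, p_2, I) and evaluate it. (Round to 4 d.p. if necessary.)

q_1* = 0.6745

Set MRS = p_1/p_2: (15/q_1)/1 = p_1/p_2.
So q_1*(p_1,p_2) = 15·p_2/p_1, independent of income; and q_2* = (I − 15·p_2)/p_2.
At the given prices: q_1* = 15·1.25/27.8 = 0.6745.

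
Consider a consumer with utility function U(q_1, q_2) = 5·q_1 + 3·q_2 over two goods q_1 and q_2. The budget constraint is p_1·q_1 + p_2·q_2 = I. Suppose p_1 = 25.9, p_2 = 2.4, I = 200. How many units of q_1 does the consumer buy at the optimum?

q_1* = 0

Linear utility — the consumer picks whichever good has higher MU/price: 5/25.9 = 0.1931 vs 3/2.4 = 1.25.
q_2 gives more utility per dollar, so spend all income on q_2: q_2* = I/p_2, q_1* = 0.
Numerically: q_1* = 0, q_2* = 83.3333.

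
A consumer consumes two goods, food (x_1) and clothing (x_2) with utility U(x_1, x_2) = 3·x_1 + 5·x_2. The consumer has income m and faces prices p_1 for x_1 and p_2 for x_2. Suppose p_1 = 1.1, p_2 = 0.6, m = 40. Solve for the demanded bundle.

x_1* = 0, x_2* = 66.6667

Perfect substitutes: compare marginal utility per dollar. 3/p_1 vs 5/p_2 → 2.7273 vs 8.3333.
x_2 gives more utility per dollar, so spend all income on x_2: x_2* = m/p_2, x_1* = 0.
Numerically: x_1* = 0, x_2* = 66.6667.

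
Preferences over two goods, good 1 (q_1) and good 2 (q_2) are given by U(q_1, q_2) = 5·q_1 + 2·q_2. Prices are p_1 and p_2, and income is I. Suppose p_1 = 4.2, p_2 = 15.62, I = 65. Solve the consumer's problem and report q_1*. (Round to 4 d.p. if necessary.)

q_1 gives more utility per dollar, so spend all income on q_1: q_1* = I/p_1, q_2* = 0.
Numerically: q_1* = 15.4762, q_2* = 0.

q_1* = 15.4762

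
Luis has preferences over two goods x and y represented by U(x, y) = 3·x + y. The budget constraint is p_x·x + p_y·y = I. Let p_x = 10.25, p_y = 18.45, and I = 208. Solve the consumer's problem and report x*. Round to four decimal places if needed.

x* = 20.2927

Perfect substitutes: compare marginal utility per dollar. 3/p_x vs 1/p_y → 0.2927 vs 0.0542.
x gives more utility per dollar, so spend all income on x: x* = I/p_x, y* = 0.
Numerically: x* = 20.2927, y* = 0.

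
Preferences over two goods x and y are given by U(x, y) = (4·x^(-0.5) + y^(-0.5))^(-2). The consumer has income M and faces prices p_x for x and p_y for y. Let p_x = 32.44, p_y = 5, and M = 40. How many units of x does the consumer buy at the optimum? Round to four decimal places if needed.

MRS = MU_x/MU_y = 4·(y/x)^(1.5). Set equal to p_x/p_y.
Solve for the ratio: y/x = [(1/4)·p_x/p_y]^(2/3).
With the ratio pinned down, the budget gives x* = M/(p_x + p_y·(y/x)) and y* = (y/x)·x*.
Numerically y/x = 1.380492, so x* = 40/(32.44 + 5·1.380492) = 1.0167.

x* = 1.0167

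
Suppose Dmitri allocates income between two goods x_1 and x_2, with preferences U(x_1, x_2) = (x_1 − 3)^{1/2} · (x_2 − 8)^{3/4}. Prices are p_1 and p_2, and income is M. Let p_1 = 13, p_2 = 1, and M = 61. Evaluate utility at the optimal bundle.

MRS = (2/3)·(x_2−8)/(x_1−3). Tangency with p_1/p_2 gives x_2−8 = (3/2)·(p_1/p_2)·(x_1−3).
After buying the subsistence bundle (3, 8), a share 0.4 of the remaining income goes to x_1: x_1* = 3 + 0.4·(M − 3p_1 − 8p_2)/p_1.
Discretionary income = 61 − 3·13 − 8·1 = 14; x_1* = 3 + 0.4·14/13 = 3.4308; x_2* = 8 + 0.6·14/1 = 16.4.
Utility at the optimum: U(3.4308, 16.4) = 3.2384.

V = 3.2384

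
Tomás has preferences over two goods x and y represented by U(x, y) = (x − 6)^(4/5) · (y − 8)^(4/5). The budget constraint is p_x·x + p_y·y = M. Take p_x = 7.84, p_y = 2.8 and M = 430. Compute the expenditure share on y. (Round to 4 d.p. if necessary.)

share on y = 0.4713

Let x' = x−6, y' = y−8. MRS = y'/x' = p_x/p_y.
Substituting into the budget: x* = 6 + 0.5·(M − 6·p_x − 8·p_y)/p_x, and y* = 8 + 0.5·(…)/p_y.
Discretionary income = 430 − 6·7.84 − 8·2.8 = 360.56; x* = 6 + 0.5·360.56/7.84 = 28.9949; y* = 8 + 0.5·360.56/2.8 = 72.3857.
Expenditure on y: 2.8·72.3857 = 202.68; share = 0.4713.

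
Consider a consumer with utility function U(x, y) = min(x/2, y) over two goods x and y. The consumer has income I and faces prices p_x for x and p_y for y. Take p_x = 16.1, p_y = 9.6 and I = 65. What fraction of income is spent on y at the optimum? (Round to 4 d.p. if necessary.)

Leontief preferences: the optimum is at the kink where x/2 = y/1, i.e. y = (1/2)·x.
Budget: p_x·x + p_y·(1/2)·x = I, so (2·p_x + p_y)·x = 2·I.
Demand: x*(p_x,p_y,I) = 2·I/(2·p_x + p_y), y* = I/(2·p_x + p_y).
Here 2·16.1 + 9.6 = 41.8, giving x* = 3.11 and y* = 1.555.
Expenditure on y: 9.6·1.555 = 14.9282; share = 0.2297.

share on y = 0.2297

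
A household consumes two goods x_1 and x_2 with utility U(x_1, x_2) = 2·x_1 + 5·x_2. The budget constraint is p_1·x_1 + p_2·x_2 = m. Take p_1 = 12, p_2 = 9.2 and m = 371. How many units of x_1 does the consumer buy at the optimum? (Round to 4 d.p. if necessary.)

x_1* = 0

Perfect substitutes: compare marginal utility per dollar. 2/p_1 vs 5/p_2 → 0.1667 vs 0.5435.
x_2 gives more utility per dollar, so spend all income on x_2: x_2* = m/p_2, x_1* = 0.
Numerically: x_1* = 0, x_2* = 40.3261.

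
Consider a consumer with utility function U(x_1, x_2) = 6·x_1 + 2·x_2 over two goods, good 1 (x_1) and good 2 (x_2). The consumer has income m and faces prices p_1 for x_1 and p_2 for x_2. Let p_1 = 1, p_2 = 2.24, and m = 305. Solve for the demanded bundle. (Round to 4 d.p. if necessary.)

Linear utility — the consumer picks whichever good has higher MU/price: 6/1 = 6 vs 2/2.24 = 0.8929.
x_1 gives more utility per dollar, so spend all income on x_1: x_1* = m/p_1, x_2* = 0.
Numerically: x_1* = 305, x_2* = 0.

x_1* = 305, x_2* = 0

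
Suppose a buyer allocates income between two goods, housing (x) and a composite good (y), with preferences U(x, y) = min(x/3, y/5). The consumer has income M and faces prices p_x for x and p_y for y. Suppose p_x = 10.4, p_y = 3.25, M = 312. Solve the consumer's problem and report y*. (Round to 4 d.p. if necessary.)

With perfect complements, no substitution: consume in ratio x:y = 3:5.
Budget: p_x·x + p_y·(5/3)·x = M, so (3·p_x + 5·p_y)·x = 3·M.
Demand: x*(p_x,p_y,M) = 3·M/(3·p_x + 5·p_y), y* = 5·M/(3·p_x + 5·p_y).
Here 3·10.4 + 5·3.25 = 47.45, giving y* = 32.8767.

y* = 32.8767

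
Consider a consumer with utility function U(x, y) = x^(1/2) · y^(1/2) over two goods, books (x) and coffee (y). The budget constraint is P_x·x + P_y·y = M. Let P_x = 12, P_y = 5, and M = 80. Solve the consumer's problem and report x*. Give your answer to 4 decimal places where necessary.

Tangency: MRS = y/x = P_x/P_y.
Rearranging, P_y·y = P_x·x. Substituting into the budget gives P_x·x·(1 + 1) = M.
Demand: x*(P_x,P_y,M) = 0.5·M/P_x and y* = 0.5·M/P_y.
At P_x=12, P_y=5, M=80: x* = 0.5·80/12 = 3.3333.

x* = 3.3333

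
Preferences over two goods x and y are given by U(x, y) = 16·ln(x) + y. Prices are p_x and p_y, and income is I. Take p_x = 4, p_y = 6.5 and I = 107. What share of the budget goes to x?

Set MRS = p_x/p_y: (16/x)/1 = p_x/p_y.
So x*(p_x,p_y) = 16·p_y/p_x, independent of income; and y* = (I − 16·p_y)/p_y.
At the given prices: x* = 16·6.5/4 = 26, and y* = 0.4615.
Expenditure on x: 4·26 = 104; share = 0.972.

share on x = 0.972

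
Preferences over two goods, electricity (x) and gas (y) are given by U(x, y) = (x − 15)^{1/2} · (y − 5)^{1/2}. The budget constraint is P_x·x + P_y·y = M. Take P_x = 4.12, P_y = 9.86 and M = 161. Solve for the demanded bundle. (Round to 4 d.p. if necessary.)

Let x' = x−15, y' = y−5. MRS = y'/x' = P_x/P_y.
After buying the subsistence bundle (15, 5), a share 0.5 of the remaining income goes to x: x* = 15 + 0.5·(M − 15P_x − 5P_y)/P_x.
Discretionary income = 161 − 15·4.12 − 5·9.86 = 49.9; x* = 15 + 0.5·49.9/4.12 = 21.0558; y* = 5 + 0.5·49.9/9.86 = 7.5304.

x* = 21.0558, y* = 7.5304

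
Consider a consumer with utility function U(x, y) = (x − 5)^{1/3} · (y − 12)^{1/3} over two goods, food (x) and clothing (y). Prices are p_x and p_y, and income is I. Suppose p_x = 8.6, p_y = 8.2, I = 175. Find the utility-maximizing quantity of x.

Let x' = x−5, y' = y−12. MRS = y'/x' = p_x/p_y.
Substituting into the budget: x* = 5 + 0.5·(I − 5·p_x − 12·p_y)/p_x, and y* = 12 + 0.5·(…)/p_y.
Discretionary income = 175 − 5·8.6 − 12·8.2 = 33.6; x* = 5 + 0.5·33.6/8.6 = 6.9535.

x* = 6.9535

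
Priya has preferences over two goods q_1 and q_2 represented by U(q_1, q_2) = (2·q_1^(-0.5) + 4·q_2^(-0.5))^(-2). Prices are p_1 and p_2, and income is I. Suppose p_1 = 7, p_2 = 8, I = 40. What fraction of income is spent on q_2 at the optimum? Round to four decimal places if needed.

MU_q_1 ∝ 2·q_1^(-1.5), MU_q_2 ∝ 4·q_2^(-1.5), so MRS = (1/2)·(q_2/q_1)^(1.5) = p_1/p_2.
Solve for the ratio: q_2/q_1 = [2·p_1/p_2]^(2/3).
With the ratio pinned down, the budget gives q_1* = I/(p_1 + p_2·(q_2/q_1)) and q_2* = (q_2/q_1)·q_1*.
Numerically q_2/q_1 = 1.452196, so q_1* = 40/(7 + 8·1.452196) = 2.1485 and q_2* = 1.452196·2.1485 = 3.1201.
Expenditure on q_2: 8·3.1201 = 24.9604; share = 0.624.

share on q_2 = 0.624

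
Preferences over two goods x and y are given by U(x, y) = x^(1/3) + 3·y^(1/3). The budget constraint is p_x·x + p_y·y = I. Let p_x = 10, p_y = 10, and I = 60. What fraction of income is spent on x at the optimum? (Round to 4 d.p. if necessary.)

With the ratio pinned down, the budget gives x* = I/(p_x + p_y·(y/x)) and y* = (y/x)·x*.
Numerically y/x = 5.196152, so x* = 60/(10 + 10·5.196152) = 0.9683 and y* = 5.196152·0.9683 = 5.0317.
Expenditure on x: 10·0.9683 = 9.6834; share = 0.1614.

share on x = 0.1614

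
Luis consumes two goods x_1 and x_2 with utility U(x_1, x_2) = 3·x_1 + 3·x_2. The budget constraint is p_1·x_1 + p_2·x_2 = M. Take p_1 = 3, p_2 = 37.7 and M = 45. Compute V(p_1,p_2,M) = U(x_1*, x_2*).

V = 45

Perfect substitutes: compare marginal utility per dollar. 3/p_1 vs 3/p_2 → 1 vs 0.0796.
x_1 gives more utility per dollar, so spend all income on x_1: x_1* = M/p_1, x_2* = 0.
Numerically: x_1* = 15, x_2* = 0.
Utility at the optimum: U(15, 0) = 45.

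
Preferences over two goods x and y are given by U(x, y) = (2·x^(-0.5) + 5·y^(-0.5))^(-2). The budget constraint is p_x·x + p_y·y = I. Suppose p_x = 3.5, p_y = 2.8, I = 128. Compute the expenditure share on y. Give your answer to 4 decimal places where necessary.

MU_x ∝ 2·x^(-1.5), MU_y ∝ 5·y^(-1.5), so MRS = (2/5)·(y/x)^(1.5) = p_x/p_y.
Hence y/x = ((5/2)·p_x/p_y)^(1/(1.5)), i.e. raised to the 2/3 power.
Substitute y = (y/x)·x into the budget: x* = I/(p_x + p_y·(y/x)).
Numerically y/x = 2.13747, so x* = 128/(3.5 + 2.8·2.13747) = 13.4951 and y* = 2.13747·13.4951 = 28.8454.
Expenditure on y: 2.8·28.8454 = 80.7671; share = 0.631.

share on y = 0.631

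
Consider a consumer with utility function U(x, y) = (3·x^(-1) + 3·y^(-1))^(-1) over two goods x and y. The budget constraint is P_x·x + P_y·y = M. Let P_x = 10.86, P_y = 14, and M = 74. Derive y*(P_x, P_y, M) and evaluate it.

MRS = MU_x/MU_y = (y/x)^(2). Set equal to P_x/P_y.
Hence y/x = (P_x/P_y)^(1/(2)), i.e. raised to the 0.5 power.
Substitute y = (y/x)·x into the budget: x* = M/(P_x + P_y·(y/x)).
Numerically y/x = 0.880746, so x* = 74/(10.86 + 14·0.880746) = 3.191 and y* = 0.880746·3.191 = 2.8104.

y* = 2.8104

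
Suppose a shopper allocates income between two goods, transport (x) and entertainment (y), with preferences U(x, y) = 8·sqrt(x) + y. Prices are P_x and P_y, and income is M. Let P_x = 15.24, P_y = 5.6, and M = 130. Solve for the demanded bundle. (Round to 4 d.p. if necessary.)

Utility is quasi-linear in y; the FOC for x is 4/√x = P_x/P_y.
Solve: √x = 4·P_y/P_x, so x*(P_x,P_y) = (4·P_y/P_x)², and y* = (M − P_x·x*)/P_y.
Plugging in: x* = (4·5.6/15.24)² = 2.1604, y* = 17.335.

x* = 2.1604, y* = 17.335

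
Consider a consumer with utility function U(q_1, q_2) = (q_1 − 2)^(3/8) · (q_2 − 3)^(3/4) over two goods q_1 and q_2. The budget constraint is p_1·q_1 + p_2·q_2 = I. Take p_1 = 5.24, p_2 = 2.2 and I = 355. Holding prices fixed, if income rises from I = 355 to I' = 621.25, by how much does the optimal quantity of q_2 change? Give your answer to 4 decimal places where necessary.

Δq_2* = 80.6818

After buying the subsistence bundle (2, 3), a share 1/3 of the remaining income goes to q_1: q_1* = 2 + 1/3·(I − 2p_1 − 3p_2)/p_1.
Discretionary income = 355 − 2·5.24 − 3·2.2 = 337.92; q_2* = 3 + 2/3·337.92/2.2 = 105.4.
At I' = 621.25: q_2* = 186.0818. Change: 186.0818 − 105.4 = 80.6818.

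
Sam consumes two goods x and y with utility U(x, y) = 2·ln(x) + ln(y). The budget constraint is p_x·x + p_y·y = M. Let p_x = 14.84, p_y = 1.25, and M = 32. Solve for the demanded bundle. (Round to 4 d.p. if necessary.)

Tangency: MRS = 2·y/x = p_x/p_y.
So 2·p_y·y = p_x·x; combined with the budget, a share 2/3 of income goes to x.
Demand: x*(p_x,p_y,M) = 2/3·M/p_x and y* = 1/3·M/p_y.
At p_x=14.84, p_y=1.25, M=32: x* = 2/3·32/14.84 = 1.4376, y* = 8.5333.

x* = 1.4376, y* = 8.5333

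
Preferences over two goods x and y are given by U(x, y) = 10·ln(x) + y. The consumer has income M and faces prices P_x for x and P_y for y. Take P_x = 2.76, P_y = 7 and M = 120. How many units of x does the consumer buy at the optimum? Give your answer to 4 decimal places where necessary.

Set MRS = P_x/P_y: (10/x)/1 = P_x/P_y.
So x*(P_x,P_y) = 10·P_y/P_x, independent of income; and y* = (M − 10·P_y)/P_y.
At the given prices: x* = 10·7/2.76 = 25.3623.

x* = 25.3623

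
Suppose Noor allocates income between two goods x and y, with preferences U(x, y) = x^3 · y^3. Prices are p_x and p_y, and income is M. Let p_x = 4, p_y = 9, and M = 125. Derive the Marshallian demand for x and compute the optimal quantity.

The MRS is y/x. Set MRS = p_x/p_y.
So 3·p_y·y = 3·p_x·x; combined with the budget, a share 0.5 of income goes to x.
Demand: x*(p_x,p_y,M) = 0.5·M/p_x and y* = 0.5·M/p_y.
At p_x=4, p_y=9, M=125: x* = 0.5·125/4 = 15.625.

x* = 15.625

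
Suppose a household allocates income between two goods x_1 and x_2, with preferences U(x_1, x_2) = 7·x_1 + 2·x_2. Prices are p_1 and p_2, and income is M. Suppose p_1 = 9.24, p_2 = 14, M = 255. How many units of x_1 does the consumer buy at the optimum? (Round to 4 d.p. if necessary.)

Perfect substitutes: compare marginal utility per dollar. 7/p_1 vs 2/p_2 → 0.7576 vs 0.1429.
x_1 gives more utility per dollar, so spend all income on x_1: x_1* = M/p_1, x_2* = 0.
Numerically: x_1* = 27.5974, x_2* = 0.

x_1* = 27.5974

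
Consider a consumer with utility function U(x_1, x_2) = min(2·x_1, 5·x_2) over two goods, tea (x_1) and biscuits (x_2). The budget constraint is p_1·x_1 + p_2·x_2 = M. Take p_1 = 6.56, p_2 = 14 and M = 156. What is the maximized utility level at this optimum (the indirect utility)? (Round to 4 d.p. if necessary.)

With perfect complements, no substitution: consume in ratio x_1:x_2 = 5:2.
Budget: p_1·x_1 + p_2·(2/5)·x_1 = M, so (5·p_1 + 2·p_2)·x_1 = 5·M.
Demand: x_1*(p_1,p_2,M) = 5·M/(5·p_1 + 2·p_2), x_2* = 2·M/(5·p_1 + 2·p_2).
Here 5·6.56 + 2·14 = 60.8, giving x_1* = 12.8289 and x_2* = 5.1316.
Utility at the optimum: U(12.8289, 5.1316) = 25.6579.

V = 25.6579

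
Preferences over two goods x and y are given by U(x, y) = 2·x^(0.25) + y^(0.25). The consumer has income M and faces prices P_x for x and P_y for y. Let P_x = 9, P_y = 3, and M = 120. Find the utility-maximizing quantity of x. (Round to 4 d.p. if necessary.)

x* = 8.4798

From the CES first-order condition, 2·(y/x)^(0.75) = P_x/P_y.
Solve for the ratio: y/x = [(1/2)·P_x/P_y]^(4/3).
Substitute y = (y/x)·x into the budget: x* = M/(P_x + P_y·(y/x)).
Numerically y/x = 1.717071, so x* = 120/(9 + 3·1.717071) = 8.4798.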